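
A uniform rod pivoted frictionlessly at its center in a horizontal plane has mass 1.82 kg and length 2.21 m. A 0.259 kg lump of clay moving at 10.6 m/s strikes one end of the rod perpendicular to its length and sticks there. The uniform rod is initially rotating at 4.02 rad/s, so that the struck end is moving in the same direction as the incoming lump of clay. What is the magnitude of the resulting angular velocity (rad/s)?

About the pivot the impulsive forces during the collision are internal, so angular momentum about that axis is conserved.
I_p = (1/12)(1.82)(2.21)² = 0.7408 kg·m². Taking the sense of the lump of clay's angular momentum as positive, L_{lump} = m v R = (0.259)(10.6)(2.21/2) = 3.034 kg·m²/s.
L_i = +I_p ω_p + m v R = +(0.7408)(4.02) + 3.034 = 6.012 kg·m²/s.
After sticking, I_f = I_p + m R² = 0.7408 + (0.259)(2.21/2)² = 1.057 kg·m².
ω_f = L_i / I_f = 6.012 / 1.057 = 5.687 rad/s.

|ω_f| ≈ 5.69 rad/s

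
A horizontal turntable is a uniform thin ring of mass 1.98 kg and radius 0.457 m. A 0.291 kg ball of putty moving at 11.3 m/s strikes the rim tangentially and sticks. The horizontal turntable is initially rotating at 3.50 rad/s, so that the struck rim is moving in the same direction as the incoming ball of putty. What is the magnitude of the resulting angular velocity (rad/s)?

About the axle the impulsive forces during the collision are internal, so angular momentum about that axis is conserved.
I_p = (1.98)(0.457)² = 0.4135 kg·m². Taking the sense of the ball of putty's angular momentum as positive, L_{ball} = m v R = (0.291)(11.3)(0.457) = 1.503 kg·m²/s.
L_i = +I_p ω_p + m v R = +(0.4135)(3.50) + 1.503 = 2.950 kg·m²/s.
After sticking, I_f = I_p + m R² = 0.4135 + (0.291)(0.457)² = 0.4743 kg·m².
ω_f = L_i / I_f = 2.950 / 0.4743 = 6.220 rad/s.

|ω_f| ≈ 6.22 rad/s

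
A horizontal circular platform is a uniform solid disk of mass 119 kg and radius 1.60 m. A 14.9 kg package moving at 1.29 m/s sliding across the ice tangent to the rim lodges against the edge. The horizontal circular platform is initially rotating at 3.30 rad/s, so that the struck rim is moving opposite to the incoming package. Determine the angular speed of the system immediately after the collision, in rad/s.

|ω_f| ≈ 2.48 rad/s

About the central axle the impulsive forces during the collision are internal, so angular momentum about that axis is conserved.
I_p = ½(119)(1.60)² = 152.3 kg·m². Taking the sense of the package's angular momentum as positive, L_{package} = m v R = (14.9)(1.29)(1.60) = 30.75 kg·m²/s.
L_i = −I_p ω_p + m v R = −(152.3)(3.30) + 30.75 = -471.9 kg·m²/s.
After sticking, I_f = I_p + m R² = 152.3 + (14.9)(1.60)² = 190.5 kg·m².
ω_f = L_i / I_f = -471.9 / 190.5 = -2.478 rad/s.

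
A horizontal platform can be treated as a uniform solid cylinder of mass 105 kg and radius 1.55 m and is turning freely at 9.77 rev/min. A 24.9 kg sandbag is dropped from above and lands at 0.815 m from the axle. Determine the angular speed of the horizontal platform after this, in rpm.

No external torque acts about the axle; L_before = L_after.
I_p = ½(105)(1.55)² = 126.1 kg·m².
Added inertia Σmr² = (24.9)(0.815)² = 16.54 kg·m²; I_f = 126.1 + 16.54 = 142.7 kg·m².
ω_f = I_p ω_i / I_f = (126.1)(9.77) / 142.7 = 8.637 rpm.

ω_f ≈ 8.64 rpm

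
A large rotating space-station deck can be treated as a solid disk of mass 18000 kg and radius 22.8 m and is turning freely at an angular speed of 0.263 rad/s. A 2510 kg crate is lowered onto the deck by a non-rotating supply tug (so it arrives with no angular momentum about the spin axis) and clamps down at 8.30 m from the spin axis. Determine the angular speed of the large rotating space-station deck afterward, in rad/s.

ω_f ≈ 0.254 rad/s

The added mass arrives with no angular momentum about the spin axis, and any external torque about the spin axis is negligible, so the system's angular momentum is conserved.
I_p = ½(18000)(22.8)² = 4.679e+06 kg·m².
Added inertia Σmr² = (2510)(8.30)² = 1.729e+05 kg·m²; I_f = 4.679e+06 + 1.729e+05 = 4.851e+06 kg·m².
ω_f = I_p ω_i / I_f = (4.679e+06)(0.263) / 4.851e+06 = 0.2536 rad/s.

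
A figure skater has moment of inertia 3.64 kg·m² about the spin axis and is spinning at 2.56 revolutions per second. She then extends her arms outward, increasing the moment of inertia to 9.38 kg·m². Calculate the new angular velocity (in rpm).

ω₂ ≈ 59.6 rpm

No external torque acts about the spin axis, so angular momentum is conserved.
ω₂ = I₁ω₁ / I₂ = (3.640)(2.56 rev/s) / (9.380) = 0.9934 rev/s = 59.61 rpm.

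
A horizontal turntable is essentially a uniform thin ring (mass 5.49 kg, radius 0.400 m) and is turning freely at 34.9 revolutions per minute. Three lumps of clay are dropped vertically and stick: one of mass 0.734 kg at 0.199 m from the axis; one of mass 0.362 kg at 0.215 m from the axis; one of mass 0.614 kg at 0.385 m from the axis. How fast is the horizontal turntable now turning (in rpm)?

No external torque acts about the axis; L_before = L_after.
I_p = (5.49)(0.400)² = 0.8784 kg·m².
Added inertia Σmr² = (0.734)(0.199)² + (0.362)(0.215)² + (0.614)(0.385)² = 0.1368 kg·m²; I_f = 0.8784 + 0.1368 = 1.015 kg·m².
ω_f = I_p ω_i / I_f = (0.8784)(34.9) / 1.015 = 30.20 rpm.

ω_f ≈ 30.2 rpm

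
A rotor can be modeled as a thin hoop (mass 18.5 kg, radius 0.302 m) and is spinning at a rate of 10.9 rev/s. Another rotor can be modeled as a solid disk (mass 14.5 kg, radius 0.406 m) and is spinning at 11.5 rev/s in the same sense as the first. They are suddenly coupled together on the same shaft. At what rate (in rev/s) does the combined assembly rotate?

The coupling torques are internal; angular momentum about the shared axis is conserved.
Moments of inertia: I_A = (18.5)(0.302)² = 1.687 kg·m²; I_B = ½(14.5)(0.406)² = 1.195 kg·m².
Taking A's sense as positive: L = (1.687)(10.9) + (1.195)(11.5) = 32.13 kg·m²·rev/s.
Combined I = 1.687 + 1.195 = 2.882 kg·m².
ω_f = L / I = 32.13 / 2.882 = 11.15 rev/s.

|ω_f| ≈ 11.1 rev/s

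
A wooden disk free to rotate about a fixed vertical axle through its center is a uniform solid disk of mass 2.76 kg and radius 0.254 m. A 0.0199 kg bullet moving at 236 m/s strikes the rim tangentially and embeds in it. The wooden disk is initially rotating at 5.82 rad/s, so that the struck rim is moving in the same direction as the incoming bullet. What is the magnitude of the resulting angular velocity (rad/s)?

The axle reaction passes through the axle and exerts no torque about it; angular momentum about the axle is conserved through the impact.
I_p = ½(2.76)(0.254)² = 0.08903 kg·m². Taking the sense of the bullet's angular momentum as positive, L_{bullet} = m v R = (0.0199)(236)(0.254) = 1.193 kg·m²/s.
L_i = +I_p ω_p + m v R = +(0.08903)(5.82) + 1.193 = 1.711 kg·m²/s.
After sticking, I_f = I_p + m R² = 0.08903 + (0.0199)(0.254)² = 0.09032 kg·m².
ω_f = L_i / I_f = 1.711 / 0.09032 = 18.95 rad/s.

|ω_f| ≈ 18.9 rad/s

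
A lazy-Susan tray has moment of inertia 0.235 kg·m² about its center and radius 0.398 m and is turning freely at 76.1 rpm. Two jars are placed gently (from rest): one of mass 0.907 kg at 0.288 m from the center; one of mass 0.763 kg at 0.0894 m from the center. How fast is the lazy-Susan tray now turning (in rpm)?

ω_f ≈ 56.5 rpm

The added mass arrives with no angular momentum about the center, and any external torque about the center is negligible, so the system's angular momentum is conserved.
Added inertia Σmr² = (0.907)(0.288)² + (0.763)(0.0894)² = 0.08133 kg·m²; I_f = 0.2350 + 0.08133 = 0.3163 kg·m².
ω_f = I_p ω_i / I_f = (0.2350)(76.1) / 0.3163 = 56.53 rpm.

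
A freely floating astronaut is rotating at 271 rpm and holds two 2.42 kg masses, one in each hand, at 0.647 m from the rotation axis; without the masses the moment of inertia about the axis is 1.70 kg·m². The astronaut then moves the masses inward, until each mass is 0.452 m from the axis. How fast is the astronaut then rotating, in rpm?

With no external torque about the axis, L is conserved: I₁ω₁ = I₂ω₂.
I₁ = 1.70 + 2(2.42)(0.647)² = 3.726 kg·m²; I₂ = 1.70 + 2(2.42)(0.452)² = 2.689 kg·m².
ω₂ = I₁ω₁ / I₂ = (3.726)(271 rpm) / (2.689) = 375.5 rpm.

ω₂ ≈ 376 rpm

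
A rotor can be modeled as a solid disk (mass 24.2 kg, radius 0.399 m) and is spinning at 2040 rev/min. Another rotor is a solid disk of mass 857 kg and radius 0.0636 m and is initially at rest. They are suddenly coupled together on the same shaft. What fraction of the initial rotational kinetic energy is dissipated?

fraction ≈ 0.474

The coupling torques are internal; angular momentum about the shared axis is conserved.
Moments of inertia: I_A = ½(24.2)(0.399)² = 1.926 kg·m²; I_B = ½(857)(0.0636)² = 1.733 kg·m².
Taking A's sense as positive: L = (1.926)(2040) = 3930 kg·m²·rpm.
Combined I = 1.926 + 1.733 = 3.660 kg·m².
ω_f = L / I = 3930 / 3.660 = 1074 rpm.
KE_i = ½ΣIω² = 43960 J; KE_f = ½(3.660)(112.4)² = 23140 J.
Fraction dissipated = (KE_i − KE_f)/KE_i = 0.4736.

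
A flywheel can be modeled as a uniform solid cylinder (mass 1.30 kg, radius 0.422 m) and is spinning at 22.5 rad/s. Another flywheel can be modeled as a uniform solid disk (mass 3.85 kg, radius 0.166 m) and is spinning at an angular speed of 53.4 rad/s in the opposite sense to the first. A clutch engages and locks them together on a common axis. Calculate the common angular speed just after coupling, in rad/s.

|ω_f| ≈ 1.35 rad/s

No external torque acts about the common axis, so total angular momentum is conserved.
Moments of inertia: I_A = ½(1.30)(0.422)² = 0.1158 kg·m²; I_B = ½(3.85)(0.166)² = 0.05305 kg·m².
Taking A's sense as positive: L = (0.1158)(22.5) − (0.05305)(53.4) = -0.2281 kg·m²·rad/s.
Combined I = 0.1158 + 0.05305 = 0.1688 kg·m².
ω_f = L / I = -0.2281 / 0.1688 = -1.352 rad/s.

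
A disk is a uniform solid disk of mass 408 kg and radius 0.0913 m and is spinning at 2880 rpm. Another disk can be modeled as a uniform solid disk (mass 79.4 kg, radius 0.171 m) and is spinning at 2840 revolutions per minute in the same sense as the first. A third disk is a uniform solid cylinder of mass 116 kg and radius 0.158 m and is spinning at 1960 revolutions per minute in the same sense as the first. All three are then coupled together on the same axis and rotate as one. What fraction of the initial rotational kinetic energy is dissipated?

No external torque acts about the common axis, so total angular momentum is conserved.
Moments of inertia: I_A = ½(408)(0.0913)² = 1.700 kg·m²; I_B = ½(79.4)(0.171)² = 1.161 kg·m²; I_C = ½(116)(0.158)² = 1.448 kg·m².
Taking A's sense as positive: L = (1.700)(2880) + (1.161)(2840) + (1.448)(1960) = 11030 kg·m²·rpm.
Combined I = 1.700 + 1.161 + 1.448 = 4.309 kg·m².
ω_f = L / I = 11030 / 4.309 = 2560 rpm.
KE_i = ½ΣIω² = 1.592e+05 J; KE_f = ½(4.309)(268.1)² = 1.549e+05 J.
Fraction dissipated = (KE_i − KE_f)/KE_i = 0.02709.

fraction ≈ 0.0271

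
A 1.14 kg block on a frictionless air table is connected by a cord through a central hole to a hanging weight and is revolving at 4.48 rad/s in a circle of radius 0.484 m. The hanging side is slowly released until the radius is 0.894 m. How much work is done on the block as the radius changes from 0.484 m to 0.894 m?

W ≈ -1.89 J

No torque about the axis ⇒ m r₁² ω₁ = m r₂² ω₂.
ω₂ = ω₁ (r₁/r₂)² = (4.48)(0.484/0.894)² = 1.313 rad/s.
W = ΔKE = ½m(v₂² − v₁²) = -1.894 J.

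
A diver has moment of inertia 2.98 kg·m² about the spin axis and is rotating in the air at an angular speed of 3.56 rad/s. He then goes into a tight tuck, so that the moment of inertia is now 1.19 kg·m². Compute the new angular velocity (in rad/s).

ω₂ ≈ 8.91 rad/s

With no external torque about the axis, L is conserved: I₁ω₁ = I₂ω₂.
ω₂ = I₁ω₁ / I₂ = (2.980)(3.56 rad/s) / (1.190) = 8.915 rad/s.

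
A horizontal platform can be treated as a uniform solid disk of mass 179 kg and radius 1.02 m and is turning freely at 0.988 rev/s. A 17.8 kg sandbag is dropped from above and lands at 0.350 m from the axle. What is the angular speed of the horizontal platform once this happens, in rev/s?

The added mass arrives with no angular momentum about the axle, and any external torque about the axle is negligible, so the system's angular momentum is conserved.
I_p = ½(179)(1.02)² = 93.12 kg·m².
Added inertia Σmr² = (17.8)(0.350)² = 2.180 kg·m²; I_f = 93.12 + 2.180 = 95.30 kg·m².
ω_f = I_p ω_i / I_f = (93.12)(0.988) / 95.30 = 0.9654 rev/s.

ω_f ≈ 0.965 rev/s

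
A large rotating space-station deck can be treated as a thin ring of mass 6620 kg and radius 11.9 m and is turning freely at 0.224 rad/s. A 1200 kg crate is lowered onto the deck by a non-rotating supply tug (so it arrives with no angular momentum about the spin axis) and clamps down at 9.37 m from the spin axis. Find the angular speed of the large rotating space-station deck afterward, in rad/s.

The added mass arrives with no angular momentum about the spin axis, and any external torque about the spin axis is negligible, so the system's angular momentum is conserved.
I_p = (6620)(11.9)² = 9.375e+05 kg·m².
Added inertia Σmr² = (1200)(9.37)² = 1.054e+05 kg·m²; I_f = 9.375e+05 + 1.054e+05 = 1.043e+06 kg·m².
ω_f = I_p ω_i / I_f = (9.375e+05)(0.224) / 1.043e+06 = 0.2014 rad/s.

ω_f ≈ 0.201 rad/s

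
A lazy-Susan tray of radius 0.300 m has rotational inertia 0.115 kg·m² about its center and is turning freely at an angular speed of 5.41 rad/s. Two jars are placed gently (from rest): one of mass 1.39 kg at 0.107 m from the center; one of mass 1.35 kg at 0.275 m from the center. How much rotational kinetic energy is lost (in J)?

The added mass arrives with no angular momentum about the center, and any external torque about the center is negligible, so the system's angular momentum is conserved.
Added inertia Σmr² = (1.39)(0.107)² + (1.35)(0.275)² = 0.1180 kg·m²; I_f = 0.1150 + 0.1180 = 0.2330 kg·m².
ω_f = I_p ω_i / I_f = (0.1150)(5.41) / 0.2330 = 2.670 rad/s.
KE_i = ½(0.1150)(5.410 rad/s)² = 1.683 J; KE_f = ½(0.2330)(2.670)² = 0.8306 J.

energy lost ≈ 0.852 J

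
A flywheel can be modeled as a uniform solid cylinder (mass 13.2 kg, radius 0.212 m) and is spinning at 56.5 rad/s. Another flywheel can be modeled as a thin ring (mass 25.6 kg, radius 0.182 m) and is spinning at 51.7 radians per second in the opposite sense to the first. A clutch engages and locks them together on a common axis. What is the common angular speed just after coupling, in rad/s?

The coupling torques are internal; angular momentum about the shared axis is conserved.
Moments of inertia: I_A = ½(13.2)(0.212)² = 0.2966 kg·m²; I_B = (25.6)(0.182)² = 0.8480 kg·m².
Taking A's sense as positive: L = (0.2966)(56.5) − (0.8480)(51.7) = -27.08 kg·m²·rad/s.
Combined I = 0.2966 + 0.8480 = 1.145 kg·m².
ω_f = L / I = -27.08 / 1.145 = -23.66 rad/s.

|ω_f| ≈ 23.7 rad/s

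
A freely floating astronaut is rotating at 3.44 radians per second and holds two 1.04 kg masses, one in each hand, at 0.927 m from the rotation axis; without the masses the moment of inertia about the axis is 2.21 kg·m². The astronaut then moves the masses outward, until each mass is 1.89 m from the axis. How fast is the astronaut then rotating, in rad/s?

ω₂ ≈ 1.43 rad/s

No external torque acts about the spin axis, so angular momentum is conserved.
I₁ = 2.21 + 2(1.04)(0.927)² = 3.997 kg·m²; I₂ = 2.21 + 2(1.04)(1.89)² = 9.640 kg·m².
ω₂ = I₁ω₁ / I₂ = (3.997)(3.44 rad/s) / (9.640) = 1.426 rad/s.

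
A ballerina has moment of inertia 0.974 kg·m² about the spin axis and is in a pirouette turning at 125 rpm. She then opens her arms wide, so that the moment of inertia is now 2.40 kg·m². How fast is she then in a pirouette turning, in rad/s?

ω₂ ≈ 5.31 rad/s

With no external torque about the axis, L is conserved: I₁ω₁ = I₂ω₂.
ω₂ = I₁ω₁ / I₂ = (0.9740)(125 rpm) / (2.400) = 50.73 rpm = 5.312 rad/s.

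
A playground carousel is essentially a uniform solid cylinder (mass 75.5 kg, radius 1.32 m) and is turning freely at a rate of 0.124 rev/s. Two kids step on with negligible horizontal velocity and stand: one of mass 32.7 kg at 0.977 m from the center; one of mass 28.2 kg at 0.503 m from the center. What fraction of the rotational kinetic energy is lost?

fraction ≈ 0.368

The added mass arrives with no angular momentum about the center, and any external torque about the center is negligible, so the system's angular momentum is conserved.
I_p = ½(75.5)(1.32)² = 65.78 kg·m².
Added inertia Σmr² = (32.7)(0.977)² + (28.2)(0.503)² = 38.35 kg·m²; I_f = 65.78 + 38.35 = 104.1 kg·m².
ω_f = I_p ω_i / I_f = (65.78)(0.124) / 104.1 = 0.07833 rev/s.
KE_i = ½(65.78)(0.7791 rad/s)² = 19.96 J; KE_f = ½(104.1)(0.4922)² = 12.61 J.
Fraction lost = 0.3683.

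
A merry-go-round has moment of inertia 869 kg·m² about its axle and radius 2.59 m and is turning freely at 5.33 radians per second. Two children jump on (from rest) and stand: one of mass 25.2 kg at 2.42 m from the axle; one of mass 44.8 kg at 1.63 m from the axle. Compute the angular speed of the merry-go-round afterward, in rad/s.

The added mass arrives with no angular momentum about the axle, and any external torque about the axle is negligible, so the system's angular momentum is conserved.
Added inertia Σmr² = (25.2)(2.42)² + (44.8)(1.63)² = 266.6 kg·m²; I_f = 869.0 + 266.6 = 1136 kg·m².
ω_f = I_p ω_i / I_f = (869.0)(5.33) / 1136 = 4.079 rad/s.

ω_f ≈ 4.08 rad/s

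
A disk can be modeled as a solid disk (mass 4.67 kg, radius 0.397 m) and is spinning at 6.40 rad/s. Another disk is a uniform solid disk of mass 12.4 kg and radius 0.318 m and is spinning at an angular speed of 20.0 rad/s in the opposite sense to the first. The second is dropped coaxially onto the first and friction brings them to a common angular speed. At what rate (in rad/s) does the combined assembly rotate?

No external torque acts about the common axis, so total angular momentum is conserved.
Moments of inertia: I_A = ½(4.67)(0.397)² = 0.3680 kg·m²; I_B = ½(12.4)(0.318)² = 0.6270 kg·m².
Taking A's sense as positive: L = (0.3680)(6.40) − (0.6270)(20.0) = -10.18 kg·m²·rad/s.
Combined I = 0.3680 + 0.6270 = 0.9950 kg·m².
ω_f = L / I = -10.18 / 0.9950 = -10.24 rad/s.

|ω_f| ≈ 10.2 rad/s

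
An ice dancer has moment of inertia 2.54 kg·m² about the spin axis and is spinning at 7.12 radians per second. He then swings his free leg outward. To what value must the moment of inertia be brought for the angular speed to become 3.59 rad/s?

I₂ ≈ 5.04 kg·m²

No external torque acts about the spin axis, so angular momentum is conserved.
I₂ = I₁ω₁ / ω₂ = (2.54)(7.12) / (3.59) = 5.038 kg·m².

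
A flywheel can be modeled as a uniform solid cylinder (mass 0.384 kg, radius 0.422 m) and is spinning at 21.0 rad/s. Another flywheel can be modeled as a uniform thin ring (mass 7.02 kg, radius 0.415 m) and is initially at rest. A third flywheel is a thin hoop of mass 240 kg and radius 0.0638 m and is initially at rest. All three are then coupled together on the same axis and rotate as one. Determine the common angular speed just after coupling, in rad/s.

|ω_f| ≈ 0.323 rad/s

No external torque acts about the common axis, so total angular momentum is conserved.
Moments of inertia: I_A = ½(0.384)(0.422)² = 0.03419 kg·m²; I_B = (7.02)(0.415)² = 1.209 kg·m²; I_C = (240)(0.0638)² = 0.9769 kg·m².
Taking A's sense as positive: L = (0.03419)(21.0) = 0.7180 kg·m²·rad/s.
Combined I = 0.03419 + 1.209 + 0.9769 = 2.220 kg·m².
ω_f = L / I = 0.7180 / 2.220 = 0.3234 rad/s.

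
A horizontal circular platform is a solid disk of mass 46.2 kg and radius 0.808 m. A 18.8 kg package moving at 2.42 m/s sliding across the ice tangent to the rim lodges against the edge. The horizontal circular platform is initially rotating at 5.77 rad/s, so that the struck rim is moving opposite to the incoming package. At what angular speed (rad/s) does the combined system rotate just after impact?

The axle reaction passes through the central axle and exerts no torque about it; angular momentum about the central axle is conserved through the impact.
I_p = ½(46.2)(0.808)² = 15.08 kg·m². Taking the sense of the package's angular momentum as positive, L_{package} = m v R = (18.8)(2.42)(0.808) = 36.76 kg·m²/s.
L_i = −I_p ω_p + m v R = −(15.08)(5.77) + 36.76 = -50.26 kg·m²/s.
After sticking, I_f = I_p + m R² = 15.08 + (18.8)(0.808)² = 27.36 kg·m².
ω_f = L_i / I_f = -50.26 / 27.36 = -1.837 rad/s.

|ω_f| ≈ 1.84 rad/s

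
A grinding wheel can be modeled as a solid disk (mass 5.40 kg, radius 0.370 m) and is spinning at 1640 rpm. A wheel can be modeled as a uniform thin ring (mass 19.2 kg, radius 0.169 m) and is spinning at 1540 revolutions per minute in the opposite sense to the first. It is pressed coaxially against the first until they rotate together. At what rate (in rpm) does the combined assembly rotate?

|ω_f| ≈ 260 rpm

The coupling torques are internal; angular momentum about the shared axis is conserved.
Moments of inertia: I_A = ½(5.40)(0.370)² = 0.3696 kg·m²; I_B = (19.2)(0.169)² = 0.5484 kg·m².
Taking A's sense as positive: L = (0.3696)(1640) − (0.5484)(1540) = -238.3 kg·m²·rpm.
Combined I = 0.3696 + 0.5484 = 0.9180 kg·m².
ω_f = L / I = -238.3 / 0.9180 = -259.6 rpm.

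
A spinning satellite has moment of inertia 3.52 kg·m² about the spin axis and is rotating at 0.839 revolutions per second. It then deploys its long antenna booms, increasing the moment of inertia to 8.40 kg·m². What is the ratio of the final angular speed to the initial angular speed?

Angular momentum about the spin axis is conserved since the torque about it is zero.
ω₂/ω₁ = I₁/I₂ = 3.520 / 8.400 = 0.4190.

ω₂/ω₁ ≈ 0.419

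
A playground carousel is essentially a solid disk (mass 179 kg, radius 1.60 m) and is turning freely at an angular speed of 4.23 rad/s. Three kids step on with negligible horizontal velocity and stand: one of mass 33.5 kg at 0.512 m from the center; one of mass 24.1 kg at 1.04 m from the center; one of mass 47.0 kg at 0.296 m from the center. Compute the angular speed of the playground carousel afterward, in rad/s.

The added mass arrives with no angular momentum about the center, and any external torque about the center is negligible, so the system's angular momentum is conserved.
I_p = ½(179)(1.60)² = 229.1 kg·m².
Added inertia Σmr² = (33.5)(0.512)² + (24.1)(1.04)² + (47.0)(0.296)² = 38.97 kg·m²; I_f = 229.1 + 38.97 = 268.1 kg·m².
ω_f = I_p ω_i / I_f = (229.1)(4.23) / 268.1 = 3.615 rad/s.

ω_f ≈ 3.62 rad/s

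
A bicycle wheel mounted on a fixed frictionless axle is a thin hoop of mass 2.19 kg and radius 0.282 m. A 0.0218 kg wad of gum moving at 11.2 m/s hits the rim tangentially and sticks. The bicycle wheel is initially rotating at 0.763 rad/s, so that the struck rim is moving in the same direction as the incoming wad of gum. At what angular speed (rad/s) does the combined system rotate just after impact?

About the axle the impulsive forces during the collision are internal, so angular momentum about that axis is conserved.
I_p = (2.19)(0.282)² = 0.1742 kg·m². Taking the sense of the wad of gum's angular momentum as positive, L_{wad} = m v R = (0.0218)(11.2)(0.282) = 0.06885 kg·m²/s.
L_i = +I_p ω_p + m v R = +(0.1742)(0.763) + 0.06885 = 0.2017 kg·m²/s.
After sticking, I_f = I_p + m R² = 0.1742 + (0.0218)(0.282)² = 0.1759 kg·m².
ω_f = L_i / I_f = 0.2017 / 0.1759 = 1.147 rad/s.

|ω_f| ≈ 1.15 rad/s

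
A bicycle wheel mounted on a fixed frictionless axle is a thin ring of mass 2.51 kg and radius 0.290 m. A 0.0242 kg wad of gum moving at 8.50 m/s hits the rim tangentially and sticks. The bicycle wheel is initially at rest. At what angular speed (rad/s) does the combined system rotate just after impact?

|ω_f| ≈ 0.280 rad/s

About the axle the impulsive forces during the collision are internal, so angular momentum about that axis is conserved.
I_p = (2.51)(0.290)² = 0.2111 kg·m². Taking the sense of the wad of gum's angular momentum as positive, L_{wad} = m v R = (0.0242)(8.50)(0.290) = 0.05965 kg·m²/s.
L_i = 0 + 0.05965 = 0.05965 kg·m²/s.
After sticking, I_f = I_p + m R² = 0.2111 + (0.0242)(0.290)² = 0.2131 kg·m².
ω_f = L_i / I_f = 0.05965 / 0.2131 = 0.2799 rad/s.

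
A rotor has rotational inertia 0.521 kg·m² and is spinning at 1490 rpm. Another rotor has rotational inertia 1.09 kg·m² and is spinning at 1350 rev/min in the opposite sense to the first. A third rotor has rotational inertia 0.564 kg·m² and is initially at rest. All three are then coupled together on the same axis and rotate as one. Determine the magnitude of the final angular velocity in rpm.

|ω_f| ≈ 320 rpm

The coupling torques are internal; angular momentum about the shared axis is conserved.
Taking A's sense as positive: L = (0.5210)(1490) − (1.090)(1350) = -695.2 kg·m²·rpm.
Combined I = 0.5210 + 1.090 + 0.5640 = 2.175 kg·m².
ω_f = L / I = -695.2 / 2.175 = -319.6 rpm.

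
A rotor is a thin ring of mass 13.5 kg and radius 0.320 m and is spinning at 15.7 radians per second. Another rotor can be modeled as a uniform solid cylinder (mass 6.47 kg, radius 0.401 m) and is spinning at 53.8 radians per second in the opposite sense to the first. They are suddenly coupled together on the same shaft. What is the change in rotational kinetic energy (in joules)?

ΔKE ≈ -913 J

The coupling torques are internal; angular momentum about the shared axis is conserved.
Moments of inertia: I_A = (13.5)(0.320)² = 1.382 kg·m²; I_B = ½(6.47)(0.401)² = 0.5202 kg·m².
Taking A's sense as positive: L = (1.382)(15.7) − (0.5202)(53.8) = -6.283 kg·m²·rad/s.
Combined I = 1.382 + 0.5202 = 1.903 kg·m².
ω_f = L / I = -6.283 / 1.903 = -3.302 rad/s.
KE_i = ½ΣIω² = 923.2 J; KE_f = ½(1.903)(3.302)² = 10.37 J.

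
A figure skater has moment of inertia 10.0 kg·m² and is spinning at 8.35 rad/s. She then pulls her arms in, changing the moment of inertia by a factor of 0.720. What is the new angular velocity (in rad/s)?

ω₂ ≈ 11.6 rad/s

With no external torque about the axis, L is conserved: I₁ω₁ = I₂ω₂.
I₂ = 0.720 × 10.0 = 7.200 kg·m².
ω₂ = I₁ω₁ / I₂ = (10.00)(8.35 rad/s) / (7.200) = 11.60 rad/s.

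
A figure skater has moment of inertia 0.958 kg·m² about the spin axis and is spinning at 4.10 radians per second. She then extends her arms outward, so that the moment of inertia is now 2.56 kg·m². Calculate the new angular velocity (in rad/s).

ω₂ ≈ 1.53 rad/s

With no external torque about the axis, L is conserved: I₁ω₁ = I₂ω₂.
ω₂ = I₁ω₁ / I₂ = (0.9580)(4.10 rad/s) / (2.560) = 1.534 rad/s.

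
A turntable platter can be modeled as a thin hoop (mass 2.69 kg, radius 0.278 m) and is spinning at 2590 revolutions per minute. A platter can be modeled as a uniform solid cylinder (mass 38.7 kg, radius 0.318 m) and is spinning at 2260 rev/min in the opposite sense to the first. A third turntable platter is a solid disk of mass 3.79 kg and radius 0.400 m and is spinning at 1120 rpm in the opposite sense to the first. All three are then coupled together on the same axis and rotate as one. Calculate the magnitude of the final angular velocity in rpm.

The coupling torques are internal; angular momentum about the shared axis is conserved.
Moments of inertia: I_A = (2.69)(0.278)² = 0.2079 kg·m²; I_B = ½(38.7)(0.318)² = 1.957 kg·m²; I_C = ½(3.79)(0.400)² = 0.3032 kg·m².
Taking A's sense as positive: L = (0.2079)(2590) − (1.957)(2260) − (0.3032)(1120) = -4223 kg·m²·rpm.
Combined I = 0.2079 + 1.957 + 0.3032 = 2.468 kg·m².
ω_f = L / I = -4223 / 2.468 = -1711 rpm.

|ω_f| ≈ 1710 rpm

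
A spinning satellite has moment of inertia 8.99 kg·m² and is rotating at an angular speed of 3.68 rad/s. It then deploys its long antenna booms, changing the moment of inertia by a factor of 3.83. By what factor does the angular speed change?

No external torque acts about the spin axis, so angular momentum is conserved.
I₂ = 3.83 × 8.99 = 34.43 kg·m².
ω₂/ω₁ = I₁/I₂ = 8.990 / 34.43 = 0.2611.

ω₂/ω₁ ≈ 0.261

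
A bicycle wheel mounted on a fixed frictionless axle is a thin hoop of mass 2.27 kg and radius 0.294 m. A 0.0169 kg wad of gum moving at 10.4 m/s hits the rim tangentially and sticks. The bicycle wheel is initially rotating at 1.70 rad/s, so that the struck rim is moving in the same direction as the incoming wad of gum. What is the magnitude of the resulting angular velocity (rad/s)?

|ω_f| ≈ 1.95 rad/s

The axle reaction passes through the axle and exerts no torque about it; angular momentum about the axle is conserved through the impact.
I_p = (2.27)(0.294)² = 0.1962 kg·m². Taking the sense of the wad of gum's angular momentum as positive, L_{wad} = m v R = (0.0169)(10.4)(0.294) = 0.05167 kg·m²/s.
L_i = +I_p ω_p + m v R = +(0.1962)(1.70) + 0.05167 = 0.3852 kg·m²/s.
After sticking, I_f = I_p + m R² = 0.1962 + (0.0169)(0.294)² = 0.1977 kg·m².
ω_f = L_i / I_f = 0.3852 / 0.1977 = 1.949 rad/s.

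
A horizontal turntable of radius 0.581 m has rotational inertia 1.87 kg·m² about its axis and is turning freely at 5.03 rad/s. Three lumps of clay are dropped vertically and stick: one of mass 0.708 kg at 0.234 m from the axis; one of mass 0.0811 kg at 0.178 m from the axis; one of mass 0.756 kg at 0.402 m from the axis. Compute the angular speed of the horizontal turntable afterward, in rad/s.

The added mass arrives with no angular momentum about the axis, and any external torque about the axis is negligible, so the system's angular momentum is conserved.
Added inertia Σmr² = (0.708)(0.234)² + (0.0811)(0.178)² + (0.756)(0.402)² = 0.1635 kg·m²; I_f = 1.870 + 0.1635 = 2.034 kg·m².
ω_f = I_p ω_i / I_f = (1.870)(5.03) / 2.034 = 4.626 rad/s.

ω_f ≈ 4.63 rad/s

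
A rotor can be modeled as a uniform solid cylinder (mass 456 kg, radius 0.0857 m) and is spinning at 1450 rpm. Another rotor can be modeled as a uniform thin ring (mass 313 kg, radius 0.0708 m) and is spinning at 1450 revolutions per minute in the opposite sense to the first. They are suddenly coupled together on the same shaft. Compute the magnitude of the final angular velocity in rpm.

|ω_f| ≈ 47.2 rpm

No external torque acts about the common axis, so total angular momentum is conserved.
Moments of inertia: I_A = ½(456)(0.0857)² = 1.675 kg·m²; I_B = (313)(0.0708)² = 1.569 kg·m².
Taking A's sense as positive: L = (1.675)(1450) − (1.569)(1450) = 153.1 kg·m²·rpm.
Combined I = 1.675 + 1.569 = 3.244 kg·m².
ω_f = L / I = 153.1 / 3.244 = 47.20 rpm.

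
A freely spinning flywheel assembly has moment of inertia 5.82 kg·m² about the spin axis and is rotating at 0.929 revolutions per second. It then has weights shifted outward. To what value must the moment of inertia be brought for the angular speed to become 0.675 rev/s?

I₂ ≈ 8.01 kg·m²

With no external torque about the axis, L is conserved: I₁ω₁ = I₂ω₂.
I₂ = I₁ω₁ / ω₂ = (5.82)(0.929) / (0.675) = 8.010 kg·m².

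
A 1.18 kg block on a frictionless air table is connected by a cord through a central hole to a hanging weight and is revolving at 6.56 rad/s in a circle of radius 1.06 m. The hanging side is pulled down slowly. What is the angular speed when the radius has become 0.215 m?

No torque about the axis ⇒ m r₁² ω₁ = m r₂² ω₂.
ω₂ = ω₁ (r₁/r₂)² = (6.56)(1.06/0.215)² = 159.5 rad/s.

ω₂ ≈ 159 rad/s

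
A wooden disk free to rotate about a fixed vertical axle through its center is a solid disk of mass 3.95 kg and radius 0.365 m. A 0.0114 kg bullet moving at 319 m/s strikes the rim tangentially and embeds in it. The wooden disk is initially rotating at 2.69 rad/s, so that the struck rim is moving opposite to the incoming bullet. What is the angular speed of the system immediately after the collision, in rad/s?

About the axle the impulsive forces during the collision are internal, so angular momentum about that axis is conserved.
I_p = ½(3.95)(0.365)² = 0.2631 kg·m². Taking the sense of the bullet's angular momentum as positive, L_{bullet} = m v R = (0.0114)(319)(0.365) = 1.327 kg·m²/s.
L_i = −I_p ω_p + m v R = −(0.2631)(2.69) + 1.327 = 0.6196 kg·m²/s.
After sticking, I_f = I_p + m R² = 0.2631 + (0.0114)(0.365)² = 0.2646 kg·m².
ω_f = L_i / I_f = 0.6196 / 0.2646 = 2.341 rad/s.

|ω_f| ≈ 2.34 rad/s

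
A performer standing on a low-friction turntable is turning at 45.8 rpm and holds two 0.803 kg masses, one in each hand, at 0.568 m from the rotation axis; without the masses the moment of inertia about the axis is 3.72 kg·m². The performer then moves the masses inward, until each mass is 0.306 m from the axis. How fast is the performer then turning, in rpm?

No external torque acts about the spin axis, so angular momentum is conserved.
I₁ = 3.72 + 2(0.803)(0.568)² = 4.238 kg·m²; I₂ = 3.72 + 2(0.803)(0.306)² = 3.870 kg·m².
ω₂ = I₁ω₁ / I₂ = (4.238)(45.8 rpm) / (3.870) = 50.15 rpm.

ω₂ ≈ 50.2 rpm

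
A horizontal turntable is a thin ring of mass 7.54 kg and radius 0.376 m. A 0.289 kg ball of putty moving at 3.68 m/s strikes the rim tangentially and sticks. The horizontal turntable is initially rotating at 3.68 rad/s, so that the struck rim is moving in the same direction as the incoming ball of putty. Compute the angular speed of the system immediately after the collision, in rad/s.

The axle reaction passes through the axle and exerts no torque about it; angular momentum about the axle is conserved through the impact.
I_p = (7.54)(0.376)² = 1.066 kg·m². Taking the sense of the ball of putty's angular momentum as positive, L_{ball} = m v R = (0.289)(3.68)(0.376) = 0.3999 kg·m²/s.
L_i = +I_p ω_p + m v R = +(1.066)(3.68) + 0.3999 = 4.323 kg·m²/s.
After sticking, I_f = I_p + m R² = 1.066 + (0.289)(0.376)² = 1.107 kg·m².
ω_f = L_i / I_f = 4.323 / 1.107 = 3.905 rad/s.

|ω_f| ≈ 3.91 rad/s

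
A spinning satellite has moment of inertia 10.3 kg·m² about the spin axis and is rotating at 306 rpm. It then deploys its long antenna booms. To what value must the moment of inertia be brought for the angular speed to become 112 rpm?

I₂ ≈ 28.1 kg·m²

Angular momentum about the spin axis is conserved since the torque about it is zero.
I₂ = I₁ω₁ / ω₂ = (10.3)(306) / (112) = 28.14 kg·m².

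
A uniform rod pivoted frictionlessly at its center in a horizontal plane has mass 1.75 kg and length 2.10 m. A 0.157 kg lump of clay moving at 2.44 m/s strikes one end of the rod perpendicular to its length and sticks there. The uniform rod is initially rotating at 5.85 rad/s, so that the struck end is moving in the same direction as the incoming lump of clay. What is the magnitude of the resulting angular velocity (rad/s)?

|ω_f| ≈ 5.10 rad/s

About the pivot the impulsive forces during the collision are internal, so angular momentum about that axis is conserved.
I_p = (1/12)(1.75)(2.10)² = 0.6431 kg·m². Taking the sense of the lump of clay's angular momentum as positive, L_{lump} = m v R = (0.157)(2.44)(2.10/2) = 0.4022 kg·m²/s.
L_i = +I_p ω_p + m v R = +(0.6431)(5.85) + 0.4022 = 4.165 kg·m²/s.
After sticking, I_f = I_p + m R² = 0.6431 + (0.157)(2.10/2)² = 0.8162 kg·m².
ω_f = L_i / I_f = 4.165 / 0.8162 = 5.102 rad/s.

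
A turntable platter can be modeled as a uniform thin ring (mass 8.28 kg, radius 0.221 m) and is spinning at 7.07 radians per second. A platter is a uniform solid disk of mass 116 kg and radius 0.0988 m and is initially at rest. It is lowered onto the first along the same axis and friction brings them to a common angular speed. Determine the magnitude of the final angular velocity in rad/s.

|ω_f| ≈ 2.95 rad/s

No external torque acts about the common axis, so total angular momentum is conserved.
Moments of inertia: I_A = (8.28)(0.221)² = 0.4044 kg·m²; I_B = ½(116)(0.0988)² = 0.5662 kg·m².
Taking A's sense as positive: L = (0.4044)(7.07) = 2.859 kg·m²·rad/s.
Combined I = 0.4044 + 0.5662 = 0.9706 kg·m².
ω_f = L / I = 2.859 / 0.9706 = 2.946 rad/s.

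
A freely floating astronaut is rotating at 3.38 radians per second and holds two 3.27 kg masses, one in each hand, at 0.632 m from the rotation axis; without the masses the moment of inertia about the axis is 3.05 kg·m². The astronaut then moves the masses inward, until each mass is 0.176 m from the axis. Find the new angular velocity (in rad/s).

ω₂ ≈ 5.88 rad/s

No external torque acts about the spin axis, so angular momentum is conserved.
I₁ = 3.05 + 2(3.27)(0.632)² = 5.662 kg·m²; I₂ = 3.05 + 2(3.27)(0.176)² = 3.253 kg·m².
ω₂ = I₁ω₁ / I₂ = (5.662)(3.38 rad/s) / (3.253) = 5.884 rad/s.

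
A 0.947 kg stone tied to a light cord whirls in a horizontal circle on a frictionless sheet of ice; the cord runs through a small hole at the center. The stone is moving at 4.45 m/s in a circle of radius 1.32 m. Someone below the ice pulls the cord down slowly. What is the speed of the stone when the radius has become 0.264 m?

The only horizontal force on the mass is along the cord (radial), so it exerts no torque about the hole and angular momentum m v r is conserved.
v₂ = v₁ r₁ / r₂ = (4.45)(1.32) / (0.264) = 22.25 m/s.

v₂ ≈ 22.2 m/s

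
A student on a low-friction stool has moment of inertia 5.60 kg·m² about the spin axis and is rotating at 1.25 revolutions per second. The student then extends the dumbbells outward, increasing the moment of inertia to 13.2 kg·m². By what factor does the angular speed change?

No external torque acts about the spin axis, so angular momentum is conserved.
ω₂/ω₁ = I₁/I₂ = 5.600 / 13.20 = 0.4242.

ω₂/ω₁ ≈ 0.424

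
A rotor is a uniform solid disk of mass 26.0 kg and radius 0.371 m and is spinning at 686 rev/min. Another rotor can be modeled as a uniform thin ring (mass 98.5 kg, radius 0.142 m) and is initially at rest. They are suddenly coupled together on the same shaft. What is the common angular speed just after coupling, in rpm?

No external torque acts about the common axis, so total angular momentum is conserved.
Moments of inertia: I_A = ½(26.0)(0.371)² = 1.789 kg·m²; I_B = (98.5)(0.142)² = 1.986 kg·m².
Taking A's sense as positive: L = (1.789)(686) = 1227 kg·m²·rpm.
Combined I = 1.789 + 1.986 = 3.775 kg·m².
ω_f = L / I = 1227 / 3.775 = 325.1 rpm.

|ω_f| ≈ 325 rpm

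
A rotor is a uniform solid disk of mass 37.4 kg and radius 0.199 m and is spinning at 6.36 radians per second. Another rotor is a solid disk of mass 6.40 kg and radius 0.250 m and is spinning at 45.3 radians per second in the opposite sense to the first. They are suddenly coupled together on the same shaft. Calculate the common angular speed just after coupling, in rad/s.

|ω_f| ≈ 4.63 rad/s

The coupling torques are internal; angular momentum about the shared axis is conserved.
Moments of inertia: I_A = ½(37.4)(0.199)² = 0.7405 kg·m²; I_B = ½(6.40)(0.250)² = 0.2000 kg·m².
Taking A's sense as positive: L = (0.7405)(6.36) − (0.2000)(45.3) = -4.350 kg·m²·rad/s.
Combined I = 0.7405 + 0.2000 = 0.9405 kg·m².
ω_f = L / I = -4.350 / 0.9405 = -4.625 rad/s.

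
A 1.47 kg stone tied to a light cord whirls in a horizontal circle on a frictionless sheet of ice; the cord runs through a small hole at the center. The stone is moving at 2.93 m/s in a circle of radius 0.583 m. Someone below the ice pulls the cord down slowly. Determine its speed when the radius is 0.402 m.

The only horizontal force on the mass is along the cord (radial), so it exerts no torque about the hole and angular momentum m v r is conserved.
v₂ = v₁ r₁ / r₂ = (2.93)(0.583) / (0.402) = 4.249 m/s.

v₂ ≈ 4.25 m/s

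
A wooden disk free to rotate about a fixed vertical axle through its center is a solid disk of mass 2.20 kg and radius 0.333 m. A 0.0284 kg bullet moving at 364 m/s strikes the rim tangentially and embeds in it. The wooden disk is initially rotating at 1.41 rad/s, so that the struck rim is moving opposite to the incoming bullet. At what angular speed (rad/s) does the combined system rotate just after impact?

|ω_f| ≈ 26.1 rad/s

About the axle the impulsive forces during the collision are internal, so angular momentum about that axis is conserved.
I_p = ½(2.20)(0.333)² = 0.1220 kg·m². Taking the sense of the bullet's angular momentum as positive, L_{bullet} = m v R = (0.0284)(364)(0.333) = 3.442 kg·m²/s.
L_i = −I_p ω_p + m v R = −(0.1220)(1.41) + 3.442 = 3.270 kg·m²/s.
After sticking, I_f = I_p + m R² = 0.1220 + (0.0284)(0.333)² = 0.1251 kg·m².
ω_f = L_i / I_f = 3.270 / 0.1251 = 26.14 rad/s.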